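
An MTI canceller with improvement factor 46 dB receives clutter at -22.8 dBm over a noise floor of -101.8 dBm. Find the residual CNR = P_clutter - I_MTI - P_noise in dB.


CNR = -22.8 - 46 - (-101.8) = 33.0 dB

33.0 dB


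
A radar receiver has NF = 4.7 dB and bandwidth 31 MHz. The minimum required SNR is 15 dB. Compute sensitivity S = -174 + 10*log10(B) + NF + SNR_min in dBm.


10*log10(31000000.0) = 74.91
S = -174 + 74.91 + 4.7 + 15 = -79.4 dBm

-79.4 dBm


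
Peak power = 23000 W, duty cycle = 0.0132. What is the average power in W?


P_avg = 23000 * 0.0132 = 303.6 W

303.6 W


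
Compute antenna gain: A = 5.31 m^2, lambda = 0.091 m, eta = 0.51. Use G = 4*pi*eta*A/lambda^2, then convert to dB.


G_linear = 4*pi*0.51*5.31/0.091^2 = 4109.53
G_dB = 10*log10(4109.53) = 36.1 dB

36.1 dB


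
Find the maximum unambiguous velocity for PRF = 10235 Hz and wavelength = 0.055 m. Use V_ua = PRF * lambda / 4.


V_ua = 10235 * 0.055 / 4 = 140.7 m/s

140.7 m/s


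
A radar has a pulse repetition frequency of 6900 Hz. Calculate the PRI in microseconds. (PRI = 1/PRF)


PRI = 1/6900 = 0.0001449275 s = 144.9 us

144.9 us


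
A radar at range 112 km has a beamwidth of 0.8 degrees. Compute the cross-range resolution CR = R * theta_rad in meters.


BW_rad = 0.013962634
CR = 112000 * 0.013962634 = 1563.8 m

1563.8 m


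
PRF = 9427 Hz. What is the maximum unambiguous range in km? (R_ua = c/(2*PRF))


R_ua = 3e8 / (2 * 9427) = 15911.7 m = 15.9 km

15.9 km


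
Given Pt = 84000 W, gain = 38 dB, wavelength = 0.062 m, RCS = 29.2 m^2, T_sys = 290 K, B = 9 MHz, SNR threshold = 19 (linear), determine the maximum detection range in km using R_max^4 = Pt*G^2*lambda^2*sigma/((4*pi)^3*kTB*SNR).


G_lin = 10^(38/10) = 6309.573445
R^4 = 84000 * 6309.573445^2 * 0.062^2 * 29.2 / ((4*pi)^3 * 1.38e-23 * 290 * 9000000.0 * 19)
R^4 = 2.76403e20 m^4
R_max = (2.76403e20)^(1/4) = 128939.4 m = 128.9 km

128.9 km


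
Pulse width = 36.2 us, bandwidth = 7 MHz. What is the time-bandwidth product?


TBP = 36.2 * 7 = 253.4

253.4


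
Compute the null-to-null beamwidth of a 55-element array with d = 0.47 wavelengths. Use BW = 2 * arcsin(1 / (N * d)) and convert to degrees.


1/(N*d) = 1/(55*0.47) = 0.038685
BW = 2*arcsin(0.038685) = 4.4 degrees

4.4 degrees


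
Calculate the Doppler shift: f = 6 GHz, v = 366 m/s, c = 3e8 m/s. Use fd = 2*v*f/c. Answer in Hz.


fd = 2 * 366 * 6000000000.0 / 3e8 = 14640.0 Hz

14640.0 Hz


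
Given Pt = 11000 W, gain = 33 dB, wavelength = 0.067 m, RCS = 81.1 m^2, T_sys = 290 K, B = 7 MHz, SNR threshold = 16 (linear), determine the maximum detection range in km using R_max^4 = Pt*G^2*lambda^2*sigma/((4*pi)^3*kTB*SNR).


G_lin = 10^(33/10) = 1995.262315
R^4 = 11000 * 1995.262315^2 * 0.067^2 * 81.1 / ((4*pi)^3 * 1.38e-23 * 290 * 7000000.0 * 16)
R^4 = 1.79241e19 m^4
R_max = (1.79241e19)^(1/4) = 65066.8 m = 65.1 km

65.1 km


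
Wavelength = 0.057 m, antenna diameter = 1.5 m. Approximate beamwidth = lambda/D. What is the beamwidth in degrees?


BW_rad = 0.057 / 1.5 = 0.038
BW_deg = 2.18 degrees

2.18 degrees


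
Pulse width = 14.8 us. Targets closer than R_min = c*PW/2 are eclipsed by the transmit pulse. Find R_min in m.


R_min = 3e8 * 14.8e-6 / 2 = 2220.0 m

2220.0 m


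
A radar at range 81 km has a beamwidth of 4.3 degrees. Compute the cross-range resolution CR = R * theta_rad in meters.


BW_rad = 0.075049158
CR = 81000 * 0.075049158 = 6079.0 m

6079.0 m


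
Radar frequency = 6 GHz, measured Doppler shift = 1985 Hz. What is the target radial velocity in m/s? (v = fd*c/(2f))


v = 1985 * 3e8 / (2 * 6000000000.0) = 49.6 m/s

49.6 m/s


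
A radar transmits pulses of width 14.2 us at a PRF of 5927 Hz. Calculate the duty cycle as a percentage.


DC = 14.2e-6 * 5927 * 100 = 8.42%

8.42%


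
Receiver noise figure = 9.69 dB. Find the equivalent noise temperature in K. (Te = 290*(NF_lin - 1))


NF_lin = 10^(9.69/10) = 9.311079
Te = 290 * (9.311079 - 1) = 2410.2 K

2410.2 K


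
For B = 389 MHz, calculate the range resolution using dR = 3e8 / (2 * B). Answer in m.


dR = 3e8 / (2 * 389000000.0) = 0.39 m

0.39 m


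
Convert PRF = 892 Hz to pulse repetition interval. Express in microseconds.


PRI = 1/892 = 0.0011210762 s = 1121.1 us

1121.1 us


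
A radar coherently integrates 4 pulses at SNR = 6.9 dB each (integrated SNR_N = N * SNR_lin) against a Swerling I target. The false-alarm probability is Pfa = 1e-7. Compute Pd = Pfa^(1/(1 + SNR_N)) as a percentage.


SNR_lin = 10^(6.9/10) = 4.89779
SNR_N = 4 * 4.89779 = 19.59116
1/(1 + SNR_N) = 1/20.59116 = 0.0485645
Pd = (1e-7)^0.0485645 = 0.45714
Pd = 45.7%

45.7%


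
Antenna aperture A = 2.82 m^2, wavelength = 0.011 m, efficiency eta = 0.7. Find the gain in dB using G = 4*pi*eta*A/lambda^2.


G_linear = 4*pi*0.7*2.82/0.011^2 = 205008.39
G_dB = 10*log10(205008.39) = 53.1 dB

53.1 dB


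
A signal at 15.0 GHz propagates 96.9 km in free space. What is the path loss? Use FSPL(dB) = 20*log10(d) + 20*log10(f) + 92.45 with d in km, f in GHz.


20*log10(96.9) = 39.73
20*log10(15.0) = 23.52
FSPL = 155.7 dB

155.7 dB


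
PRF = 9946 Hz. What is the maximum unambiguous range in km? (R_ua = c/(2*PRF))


R_ua = 3e8 / (2 * 9946) = 15081.4 m = 15.1 km

15.1 km


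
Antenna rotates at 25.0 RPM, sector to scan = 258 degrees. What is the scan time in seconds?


t = 258 / (25.0 * 360) * 60 = 1.72 s

1.72 s


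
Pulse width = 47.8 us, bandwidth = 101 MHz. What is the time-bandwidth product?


TBP = 47.8 * 101 = 4827.8

4827.8


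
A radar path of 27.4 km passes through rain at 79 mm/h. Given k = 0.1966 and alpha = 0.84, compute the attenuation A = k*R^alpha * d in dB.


gamma = 0.1966 * 79^0.84 = 7.71952 dB/km
A = 7.71952 * 27.4 = 211.51 dB

211.51 dB


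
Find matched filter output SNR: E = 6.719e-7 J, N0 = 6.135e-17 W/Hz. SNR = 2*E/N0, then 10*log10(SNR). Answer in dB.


SNR_lin = 2 * 6.719e-7 / 6.135e-17 = 2.19e10
SNR_dB = 10*log10(2.19e10) = 103.4 dB

103.4 dB


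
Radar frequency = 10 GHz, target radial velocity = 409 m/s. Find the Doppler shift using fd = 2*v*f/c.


fd = 2 * 409 * 10000000000.0 / 3e8 = 27266.7 Hz

27266.7 Hz


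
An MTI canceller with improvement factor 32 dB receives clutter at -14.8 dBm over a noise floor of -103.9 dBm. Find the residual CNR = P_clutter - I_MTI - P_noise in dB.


CNR = -14.8 - 32 - (-103.9) = 57.1 dB

57.1 dB


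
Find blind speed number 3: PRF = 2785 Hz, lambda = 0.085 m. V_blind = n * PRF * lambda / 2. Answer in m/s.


V_blind = 3 * 2785 * 0.085 / 2 = 355.1 m/s

355.1 m/s


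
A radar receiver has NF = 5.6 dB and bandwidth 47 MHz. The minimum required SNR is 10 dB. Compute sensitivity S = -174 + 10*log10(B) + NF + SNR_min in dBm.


10*log10(47000000.0) = 76.72
S = -174 + 76.72 + 5.6 + 10 = -81.7 dBm

-81.7 dBm


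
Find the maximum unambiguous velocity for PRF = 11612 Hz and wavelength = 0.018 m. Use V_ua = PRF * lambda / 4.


V_ua = 11612 * 0.018 / 4 = 52.3 m/s

52.3 m/s


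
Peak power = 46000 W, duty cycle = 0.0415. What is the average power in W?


P_avg = 46000 * 0.0415 = 1909.0 W

1909.0 W


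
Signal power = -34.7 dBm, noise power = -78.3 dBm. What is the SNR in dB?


SNR = -34.7 - (-78.3) = 43.6 dB

43.6 dB


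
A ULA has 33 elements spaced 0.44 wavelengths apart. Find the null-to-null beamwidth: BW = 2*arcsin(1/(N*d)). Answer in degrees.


1/(N*d) = 1/(33*0.44) = 0.068871
BW = 2*arcsin(0.068871) = 7.9 degrees

7.9 degrees


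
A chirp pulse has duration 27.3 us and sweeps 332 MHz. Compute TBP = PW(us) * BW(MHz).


TBP = 27.3 * 332 = 9063.6

9063.6


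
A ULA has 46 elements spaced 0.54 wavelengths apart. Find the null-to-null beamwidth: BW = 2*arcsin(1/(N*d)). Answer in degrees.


1/(N*d) = 1/(46*0.54) = 0.040258
BW = 2*arcsin(0.040258) = 4.6 degrees

4.6 degrees


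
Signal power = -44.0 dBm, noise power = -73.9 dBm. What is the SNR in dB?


SNR = -44.0 - (-73.9) = 29.9 dB

29.9 dB


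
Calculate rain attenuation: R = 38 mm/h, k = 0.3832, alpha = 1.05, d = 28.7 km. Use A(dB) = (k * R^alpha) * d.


gamma = 0.3832 * 38^1.05 = 17.466194 dB/km
A = 17.466194 * 28.7 = 501.28 dB

501.28 dB


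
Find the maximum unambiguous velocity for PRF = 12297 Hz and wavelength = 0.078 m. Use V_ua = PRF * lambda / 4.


V_ua = 12297 * 0.078 / 4 = 239.8 m/s

239.8 m/s


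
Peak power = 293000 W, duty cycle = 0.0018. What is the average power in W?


P_avg = 293000 * 0.0018 = 527.4 W

527.4 W


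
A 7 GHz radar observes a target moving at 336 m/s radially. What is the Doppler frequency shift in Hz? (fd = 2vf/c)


fd = 2 * 336 * 7000000000.0 / 3e8 = 15680.0 Hz

15680.0 Hz


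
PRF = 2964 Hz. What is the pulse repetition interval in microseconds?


PRI = 1/2964 = 0.0003373819 s = 337.4 us

337.4 us


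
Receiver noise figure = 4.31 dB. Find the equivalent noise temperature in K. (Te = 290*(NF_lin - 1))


NF_lin = 10^(4.31/10) = 2.697739
Te = 290 * (2.697739 - 1) = 492.3 K

492.3 K


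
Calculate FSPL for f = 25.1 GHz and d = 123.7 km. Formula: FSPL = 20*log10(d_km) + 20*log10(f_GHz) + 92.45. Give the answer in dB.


20*log10(123.7) = 41.85
20*log10(25.1) = 27.99
FSPL = 162.3 dB

162.3 dB


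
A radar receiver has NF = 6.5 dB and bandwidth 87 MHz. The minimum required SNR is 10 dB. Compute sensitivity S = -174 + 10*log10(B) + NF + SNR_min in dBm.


10*log10(87000000.0) = 79.4
S = -174 + 79.4 + 6.5 + 10 = -78.1 dBm

-78.1 dBm


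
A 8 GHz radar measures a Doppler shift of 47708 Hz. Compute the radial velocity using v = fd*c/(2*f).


v = 47708 * 3e8 / (2 * 8000000000.0) = 894.5 m/s

894.5 m/s


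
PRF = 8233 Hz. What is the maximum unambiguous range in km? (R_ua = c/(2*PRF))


R_ua = 3e8 / (2 * 8233) = 18219.4 m = 18.2 km

18.2 km


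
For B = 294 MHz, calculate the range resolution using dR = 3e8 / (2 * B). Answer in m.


dR = 3e8 / (2 * 294000000.0) = 0.51 m

0.51 m


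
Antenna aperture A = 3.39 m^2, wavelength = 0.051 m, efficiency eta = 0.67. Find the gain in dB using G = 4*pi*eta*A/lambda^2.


G_linear = 4*pi*0.67*3.39/0.051^2 = 10973.47
G_dB = 10*log10(10973.47) = 40.4 dB

40.4 dB


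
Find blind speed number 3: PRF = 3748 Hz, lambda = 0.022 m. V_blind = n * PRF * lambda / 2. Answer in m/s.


V_blind = 3 * 3748 * 0.022 / 2 = 123.7 m/s

123.7 m/s


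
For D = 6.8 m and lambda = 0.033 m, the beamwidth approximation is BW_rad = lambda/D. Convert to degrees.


BW_rad = 0.033 / 6.8 = 0.004853
BW_deg = 0.28 degrees

0.28 degrees


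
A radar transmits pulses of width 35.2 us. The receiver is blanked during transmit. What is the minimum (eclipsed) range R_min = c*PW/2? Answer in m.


R_min = 3e8 * 35.2e-6 / 2 = 5280.0 m

5280.0 m


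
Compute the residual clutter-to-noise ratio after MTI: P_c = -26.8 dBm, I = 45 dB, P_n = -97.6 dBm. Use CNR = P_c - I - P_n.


CNR = -26.8 - 45 - (-97.6) = 25.8 dB

25.8 dB


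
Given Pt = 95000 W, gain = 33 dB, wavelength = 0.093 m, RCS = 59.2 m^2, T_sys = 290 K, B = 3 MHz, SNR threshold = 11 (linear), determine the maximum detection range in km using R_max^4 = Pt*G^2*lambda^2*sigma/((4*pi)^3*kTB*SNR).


G_lin = 10^(33/10) = 1995.262315
R^4 = 95000 * 1995.262315^2 * 0.093^2 * 59.2 / ((4*pi)^3 * 1.38e-23 * 290 * 3000000.0 * 11)
R^4 = 7.38908e20 m^4
R_max = (7.38908e20)^(1/4) = 164872.3 m = 164.9 km

164.9 km


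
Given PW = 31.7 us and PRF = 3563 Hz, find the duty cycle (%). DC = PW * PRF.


DC = 31.7e-6 * 3563 * 100 = 11.29%

11.29%


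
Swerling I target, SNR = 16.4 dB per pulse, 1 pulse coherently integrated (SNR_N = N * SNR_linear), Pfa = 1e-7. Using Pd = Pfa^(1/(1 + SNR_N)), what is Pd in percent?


SNR_lin = 10^(16.4/10) = 43.65158
SNR_N = 1 * 43.65158 = 43.65158
1/(1 + SNR_N) = 1/44.65158 = 0.0223956
Pd = (1e-7)^0.0223956 = 0.697
Pd = 69.7%

69.7%


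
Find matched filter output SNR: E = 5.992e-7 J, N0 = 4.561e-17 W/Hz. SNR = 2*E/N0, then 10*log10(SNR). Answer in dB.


SNR_lin = 2 * 5.992e-7 / 4.561e-17 = 2.627e10
SNR_dB = 10*log10(2.627e10) = 104.2 dB

104.2 dB


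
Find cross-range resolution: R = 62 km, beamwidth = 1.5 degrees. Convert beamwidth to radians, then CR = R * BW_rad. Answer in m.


BW_rad = 0.026179939
CR = 62000 * 0.026179939 = 1623.2 m

1623.2 m


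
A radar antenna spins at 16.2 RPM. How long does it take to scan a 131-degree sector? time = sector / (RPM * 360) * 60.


t = 131 / (16.2 * 360) * 60 = 1.35 s

1.35 s


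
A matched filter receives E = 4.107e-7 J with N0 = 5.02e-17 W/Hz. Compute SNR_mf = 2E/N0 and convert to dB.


SNR_lin = 2 * 4.107e-7 / 5.02e-17 = 1.636e10
SNR_dB = 10*log10(1.636e10) = 102.1 dB

102.1 dB


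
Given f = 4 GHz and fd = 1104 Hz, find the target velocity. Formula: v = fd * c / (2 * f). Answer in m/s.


v = 1104 * 3e8 / (2 * 4000000000.0) = 41.4 m/s

41.4 m/s


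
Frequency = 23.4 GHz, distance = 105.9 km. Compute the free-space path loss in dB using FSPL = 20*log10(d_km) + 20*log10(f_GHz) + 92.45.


20*log10(105.9) = 40.5
20*log10(23.4) = 27.38
FSPL = 160.3 dB

160.3 dB


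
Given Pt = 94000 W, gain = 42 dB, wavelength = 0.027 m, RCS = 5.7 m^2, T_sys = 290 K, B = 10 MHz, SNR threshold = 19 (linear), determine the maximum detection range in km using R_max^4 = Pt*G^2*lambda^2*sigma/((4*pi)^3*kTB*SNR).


G_lin = 10^(42/10) = 15848.931925
R^4 = 94000 * 15848.931925^2 * 0.027^2 * 5.7 / ((4*pi)^3 * 1.38e-23 * 290 * 10000000.0 * 19)
R^4 = 6.50234e19 m^4
R_max = (6.50234e19)^(1/4) = 89798.2 m = 89.8 km

89.8 km


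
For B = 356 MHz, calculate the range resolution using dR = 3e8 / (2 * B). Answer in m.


dR = 3e8 / (2 * 356000000.0) = 0.42 m

0.42 m


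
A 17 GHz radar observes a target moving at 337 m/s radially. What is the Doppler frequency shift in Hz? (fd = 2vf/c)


fd = 2 * 337 * 17000000000.0 / 3e8 = 38193.3 Hz

38193.3 Hz


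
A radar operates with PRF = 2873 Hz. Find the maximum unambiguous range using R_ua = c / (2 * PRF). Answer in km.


R_ua = 3e8 / (2 * 2873) = 52210.2 m = 52.2 km

52.2 km


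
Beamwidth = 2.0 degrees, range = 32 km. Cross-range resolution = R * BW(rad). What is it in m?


BW_rad = 0.034906585
CR = 32000 * 0.034906585 = 1117.0 m

1117.0 m


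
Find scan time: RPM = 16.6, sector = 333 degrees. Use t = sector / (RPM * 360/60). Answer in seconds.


t = 333 / (16.6 * 360) * 60 = 3.34 s

3.34 s


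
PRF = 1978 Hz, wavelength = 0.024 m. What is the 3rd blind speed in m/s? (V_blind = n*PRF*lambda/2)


V_blind = 3 * 1978 * 0.024 / 2 = 71.2 m/s

71.2 m/s


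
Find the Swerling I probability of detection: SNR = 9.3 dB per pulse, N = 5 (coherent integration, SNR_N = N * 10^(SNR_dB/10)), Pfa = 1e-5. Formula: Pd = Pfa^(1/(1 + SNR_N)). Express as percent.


SNR_lin = 10^(9.3/10) = 8.51138
SNR_N = 5 * 8.51138 = 42.5569
1/(1 + SNR_N) = 1/43.5569 = 0.0229585
Pd = (1e-5)^0.0229585 = 0.76773
Pd = 76.8%

76.8%


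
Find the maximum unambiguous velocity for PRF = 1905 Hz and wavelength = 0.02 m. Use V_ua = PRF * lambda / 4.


V_ua = 1905 * 0.02 / 4 = 9.5 m/s

9.5 m/s


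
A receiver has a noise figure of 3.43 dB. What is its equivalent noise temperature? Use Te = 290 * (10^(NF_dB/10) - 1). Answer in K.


NF_lin = 10^(3.43/10) = 2.202926
Te = 290 * (2.202926 - 1) = 348.8 K

348.8 K


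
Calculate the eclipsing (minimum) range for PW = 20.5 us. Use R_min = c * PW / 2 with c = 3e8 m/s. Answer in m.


R_min = 3e8 * 20.5e-6 / 2 = 3075.0 m

3075.0 m


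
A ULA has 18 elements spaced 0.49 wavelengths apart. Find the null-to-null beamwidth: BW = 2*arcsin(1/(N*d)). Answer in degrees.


1/(N*d) = 1/(18*0.49) = 0.113379
BW = 2*arcsin(0.113379) = 13.0 degrees

13.0 degrees


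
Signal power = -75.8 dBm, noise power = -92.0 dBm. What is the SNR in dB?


SNR = -75.8 - (-92.0) = 16.2 dB

16.2 dB


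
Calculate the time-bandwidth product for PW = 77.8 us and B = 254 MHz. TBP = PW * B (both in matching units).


TBP = 77.8 * 254 = 19761.2

19761.2


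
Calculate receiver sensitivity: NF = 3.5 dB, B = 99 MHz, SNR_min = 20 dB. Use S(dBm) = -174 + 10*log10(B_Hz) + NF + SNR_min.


10*log10(99000000.0) = 79.96
S = -174 + 79.96 + 3.5 + 20 = -70.5 dBm

-70.5 dBm


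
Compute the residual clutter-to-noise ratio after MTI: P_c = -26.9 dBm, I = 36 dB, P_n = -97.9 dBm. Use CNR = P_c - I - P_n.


CNR = -26.9 - 36 - (-97.9) = 35.0 dB

35.0 dB


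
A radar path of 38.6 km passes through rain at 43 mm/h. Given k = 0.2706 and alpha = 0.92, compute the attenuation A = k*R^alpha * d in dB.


gamma = 0.2706 * 43^0.92 = 8.612293 dB/km
A = 8.612293 * 38.6 = 332.43 dB

332.43 dB


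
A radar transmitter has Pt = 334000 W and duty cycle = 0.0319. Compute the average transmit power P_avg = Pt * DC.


P_avg = 334000 * 0.0319 = 10654.6 W

10654.6 W


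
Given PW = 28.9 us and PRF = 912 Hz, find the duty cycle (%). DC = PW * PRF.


DC = 28.9e-6 * 912 * 100 = 2.64%

2.64%


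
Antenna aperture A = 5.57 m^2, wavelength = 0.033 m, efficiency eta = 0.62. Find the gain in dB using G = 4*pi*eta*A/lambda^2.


G_linear = 4*pi*0.62*5.57/0.033^2 = 39850.05
G_dB = 10*log10(39850.05) = 46.0 dB

46.0 dB


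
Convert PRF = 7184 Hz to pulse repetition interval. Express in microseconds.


PRI = 1/7184 = 0.0001391982 s = 139.2 us

139.2 us


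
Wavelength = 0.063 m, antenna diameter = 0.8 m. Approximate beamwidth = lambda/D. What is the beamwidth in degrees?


BW_rad = 0.063 / 0.8 = 0.07875
BW_deg = 4.51 degrees

4.51 degrees


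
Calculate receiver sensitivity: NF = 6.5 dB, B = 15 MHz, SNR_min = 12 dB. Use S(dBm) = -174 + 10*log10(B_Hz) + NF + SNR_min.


10*log10(15000000.0) = 71.76
S = -174 + 71.76 + 6.5 + 12 = -83.7 dBm

-83.7 dBm


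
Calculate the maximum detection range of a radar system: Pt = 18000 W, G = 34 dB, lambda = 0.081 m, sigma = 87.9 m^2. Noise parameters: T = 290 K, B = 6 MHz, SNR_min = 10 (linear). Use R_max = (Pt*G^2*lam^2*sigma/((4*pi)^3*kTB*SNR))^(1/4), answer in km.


G_lin = 10^(34/10) = 2511.886432
R^4 = 18000 * 2511.886432^2 * 0.081^2 * 87.9 / ((4*pi)^3 * 1.38e-23 * 290 * 6000000.0 * 10)
R^4 = 1.37459e20 m^4
R_max = (1.37459e20)^(1/4) = 108278.8 m = 108.3 km

108.3 km


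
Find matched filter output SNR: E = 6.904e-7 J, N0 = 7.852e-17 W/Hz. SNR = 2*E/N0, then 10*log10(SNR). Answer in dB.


SNR_lin = 2 * 6.904e-7 / 7.852e-17 = 1.759e10
SNR_dB = 10*log10(1.759e10) = 102.5 dB

102.5 dB


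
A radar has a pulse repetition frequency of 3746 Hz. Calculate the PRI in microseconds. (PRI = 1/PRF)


PRI = 1/3746 = 0.0002669514 s = 267.0 us

267.0 us


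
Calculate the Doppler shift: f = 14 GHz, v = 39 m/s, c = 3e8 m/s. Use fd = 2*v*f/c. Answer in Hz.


fd = 2 * 39 * 14000000000.0 / 3e8 = 3640.0 Hz

3640.0 Hz


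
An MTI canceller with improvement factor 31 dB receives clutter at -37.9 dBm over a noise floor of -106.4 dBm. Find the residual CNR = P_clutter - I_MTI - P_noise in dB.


CNR = -37.9 - 31 - (-106.4) = 37.5 dB

37.5 dB


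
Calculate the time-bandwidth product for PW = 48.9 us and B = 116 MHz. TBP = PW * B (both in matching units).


TBP = 48.9 * 116 = 5672.4

5672.4


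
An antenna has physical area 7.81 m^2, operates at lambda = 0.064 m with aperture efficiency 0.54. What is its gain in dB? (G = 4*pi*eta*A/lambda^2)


G_linear = 4*pi*0.54*7.81/0.064^2 = 12938.82
G_dB = 10*log10(12938.82) = 41.1 dB

41.1 dB


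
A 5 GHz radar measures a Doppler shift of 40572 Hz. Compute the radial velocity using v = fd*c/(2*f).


v = 40572 * 3e8 / (2 * 5000000000.0) = 1217.2 m/s

1217.2 m/s


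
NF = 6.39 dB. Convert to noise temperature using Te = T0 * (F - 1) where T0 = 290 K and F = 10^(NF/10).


NF_lin = 10^(6.39/10) = 4.355119
Te = 290 * (4.355119 - 1) = 973.0 K

973.0 K


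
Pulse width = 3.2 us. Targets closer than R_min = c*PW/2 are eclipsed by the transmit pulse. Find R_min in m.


R_min = 3e8 * 3.2e-6 / 2 = 480.0 m

480.0 m


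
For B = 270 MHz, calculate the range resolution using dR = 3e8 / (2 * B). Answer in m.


dR = 3e8 / (2 * 270000000.0) = 0.56 m

0.56 m


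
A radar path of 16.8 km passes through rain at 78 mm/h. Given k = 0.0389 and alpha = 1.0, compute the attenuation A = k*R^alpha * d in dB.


gamma = 0.0389 * 78^1.0 = 3.0342 dB/km
A = 3.0342 * 16.8 = 50.97 dB

50.97 dB


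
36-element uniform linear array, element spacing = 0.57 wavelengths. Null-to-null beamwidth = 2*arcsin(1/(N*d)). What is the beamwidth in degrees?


1/(N*d) = 1/(36*0.57) = 0.048733
BW = 2*arcsin(0.048733) = 5.6 degrees

5.6 degrees


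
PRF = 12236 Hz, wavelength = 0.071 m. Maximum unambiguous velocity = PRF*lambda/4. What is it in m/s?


V_ua = 12236 * 0.071 / 4 = 217.2 m/s

217.2 m/s


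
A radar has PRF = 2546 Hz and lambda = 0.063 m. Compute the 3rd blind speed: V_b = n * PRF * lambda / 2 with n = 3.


V_blind = 3 * 2546 * 0.063 / 2 = 240.6 m/s

240.6 m/s


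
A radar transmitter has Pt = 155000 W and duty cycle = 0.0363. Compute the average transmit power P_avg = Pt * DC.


P_avg = 155000 * 0.0363 = 5626.5 W

5626.5 W


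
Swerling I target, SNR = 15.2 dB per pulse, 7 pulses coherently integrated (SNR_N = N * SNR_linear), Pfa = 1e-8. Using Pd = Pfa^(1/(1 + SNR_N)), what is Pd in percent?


SNR_lin = 10^(15.2/10) = 33.11311
SNR_N = 7 * 33.11311 = 231.79177
1/(1 + SNR_N) = 1/232.79177 = 0.0042957
Pd = (1e-8)^0.0042957 = 0.92392
Pd = 92.4%

92.4%


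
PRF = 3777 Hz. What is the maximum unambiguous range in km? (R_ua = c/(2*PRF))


R_ua = 3e8 / (2 * 3777) = 39714.1 m = 39.7 km

39.7 km


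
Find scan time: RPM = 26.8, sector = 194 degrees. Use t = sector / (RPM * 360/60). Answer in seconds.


t = 194 / (26.8 * 360) * 60 = 1.21 s

1.21 s


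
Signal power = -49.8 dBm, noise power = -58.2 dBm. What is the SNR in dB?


SNR = -49.8 - (-58.2) = 8.4 dB

8.4 dB


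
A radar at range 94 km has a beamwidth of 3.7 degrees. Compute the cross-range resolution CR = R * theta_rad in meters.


BW_rad = 0.064577182
CR = 94000 * 0.064577182 = 6070.3 m

6070.3 m


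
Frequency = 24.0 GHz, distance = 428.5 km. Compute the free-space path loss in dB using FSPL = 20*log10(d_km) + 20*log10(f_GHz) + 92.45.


20*log10(428.5) = 52.64
20*log10(24.0) = 27.6
FSPL = 172.7 dB

172.7 dB


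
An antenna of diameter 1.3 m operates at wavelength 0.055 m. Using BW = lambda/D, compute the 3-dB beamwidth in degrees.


BW_rad = 0.055 / 1.3 = 0.042308
BW_deg = 2.42 degrees

2.42 degrees


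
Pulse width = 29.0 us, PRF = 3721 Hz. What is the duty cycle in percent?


DC = 29.0e-6 * 3721 * 100 = 10.79%

10.79%


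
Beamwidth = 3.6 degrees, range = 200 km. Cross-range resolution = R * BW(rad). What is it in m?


BW_rad = 0.062831853
CR = 200000 * 0.062831853 = 12566.4 m

12566.4 m


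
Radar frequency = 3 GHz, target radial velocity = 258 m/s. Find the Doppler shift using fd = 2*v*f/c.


fd = 2 * 258 * 3000000000.0 / 3e8 = 5160.0 Hz

5160.0 Hz


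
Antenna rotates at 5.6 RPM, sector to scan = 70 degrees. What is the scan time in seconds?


t = 70 / (5.6 * 360) * 60 = 2.08 s

2.08 s


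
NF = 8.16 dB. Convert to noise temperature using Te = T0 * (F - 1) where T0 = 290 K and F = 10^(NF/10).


NF_lin = 10^(8.16/10) = 6.546362
Te = 290 * (6.546362 - 1) = 1608.4 K

1608.4 K


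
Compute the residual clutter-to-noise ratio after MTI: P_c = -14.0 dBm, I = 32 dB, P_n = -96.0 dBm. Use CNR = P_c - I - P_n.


CNR = -14.0 - 32 - (-96.0) = 50.0 dB

50.0 dB


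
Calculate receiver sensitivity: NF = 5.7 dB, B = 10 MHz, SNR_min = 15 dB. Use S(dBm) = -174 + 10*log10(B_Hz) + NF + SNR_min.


10*log10(10000000.0) = 70.0
S = -174 + 70.0 + 5.7 + 15 = -83.3 dBm

-83.3 dBm


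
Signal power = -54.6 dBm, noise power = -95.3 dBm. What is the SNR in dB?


SNR = -54.6 - (-95.3) = 40.7 dB

40.7 dB


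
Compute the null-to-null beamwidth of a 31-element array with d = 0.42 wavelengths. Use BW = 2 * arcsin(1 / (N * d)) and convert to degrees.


1/(N*d) = 1/(31*0.42) = 0.076805
BW = 2*arcsin(0.076805) = 8.8 degrees

8.8 degrees


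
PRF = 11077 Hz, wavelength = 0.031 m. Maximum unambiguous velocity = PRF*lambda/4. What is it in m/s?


V_ua = 11077 * 0.031 / 4 = 85.8 m/s

85.8 m/s


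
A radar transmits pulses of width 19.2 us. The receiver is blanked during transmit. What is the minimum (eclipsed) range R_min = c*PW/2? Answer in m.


R_min = 3e8 * 19.2e-6 / 2 = 2880.0 m

2880.0 m


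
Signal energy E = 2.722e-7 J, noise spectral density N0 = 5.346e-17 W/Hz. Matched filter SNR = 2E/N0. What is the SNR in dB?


SNR_lin = 2 * 2.722e-7 / 5.346e-17 = 1.018e10
SNR_dB = 10*log10(1.018e10) = 100.1 dB

100.1 dB


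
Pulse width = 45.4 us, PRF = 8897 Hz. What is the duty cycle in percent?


DC = 45.4e-6 * 8897 * 100 = 40.39%

40.39%


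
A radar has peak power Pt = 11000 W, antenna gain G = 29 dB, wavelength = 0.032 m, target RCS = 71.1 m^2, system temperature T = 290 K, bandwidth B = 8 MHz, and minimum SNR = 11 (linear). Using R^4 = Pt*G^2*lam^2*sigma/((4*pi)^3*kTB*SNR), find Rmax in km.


G_lin = 10^(29/10) = 794.328235
R^4 = 11000 * 794.328235^2 * 0.032^2 * 71.1 / ((4*pi)^3 * 1.38e-23 * 290 * 8000000.0 * 11)
R^4 = 7.23058e17 m^4
R_max = (7.23058e17)^(1/4) = 29160.4 m = 29.2 km

29.2 km


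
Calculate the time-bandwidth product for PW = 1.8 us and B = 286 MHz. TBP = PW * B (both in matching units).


TBP = 1.8 * 286 = 514.8

514.8


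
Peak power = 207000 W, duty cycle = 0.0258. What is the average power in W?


P_avg = 207000 * 0.0258 = 5340.6 W

5340.6 W


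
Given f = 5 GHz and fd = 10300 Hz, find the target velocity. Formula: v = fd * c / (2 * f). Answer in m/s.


v = 10300 * 3e8 / (2 * 5000000000.0) = 309.0 m/s

309.0 m/s


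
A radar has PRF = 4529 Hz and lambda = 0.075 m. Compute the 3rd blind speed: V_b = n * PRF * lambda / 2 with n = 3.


V_blind = 3 * 4529 * 0.075 / 2 = 509.5 m/s

509.5 m/s


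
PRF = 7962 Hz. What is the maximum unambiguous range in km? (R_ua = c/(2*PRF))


R_ua = 3e8 / (2 * 7962) = 18839.5 m = 18.8 km

18.8 km


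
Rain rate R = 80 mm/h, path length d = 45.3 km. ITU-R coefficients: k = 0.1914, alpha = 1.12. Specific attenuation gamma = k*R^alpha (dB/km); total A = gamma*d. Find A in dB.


gamma = 0.1914 * 80^1.12 = 25.906141 dB/km
A = 25.906141 * 45.3 = 1173.55 dB

1173.55 dB


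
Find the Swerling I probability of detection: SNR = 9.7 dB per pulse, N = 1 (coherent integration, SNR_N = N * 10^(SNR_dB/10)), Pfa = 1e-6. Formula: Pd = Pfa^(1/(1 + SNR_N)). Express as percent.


SNR_lin = 10^(9.7/10) = 9.33254
SNR_N = 1 * 9.33254 = 9.33254
1/(1 + SNR_N) = 1/10.33254 = 0.0967816
Pd = (1e-6)^0.0967816 = 0.26261
Pd = 26.3%

26.3%


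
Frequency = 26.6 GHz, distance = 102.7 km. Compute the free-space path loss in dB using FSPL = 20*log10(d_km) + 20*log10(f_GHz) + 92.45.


20*log10(102.7) = 40.23
20*log10(26.6) = 28.5
FSPL = 161.2 dB

161.2 dB


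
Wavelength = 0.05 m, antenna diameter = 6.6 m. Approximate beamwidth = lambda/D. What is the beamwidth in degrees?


BW_rad = 0.05 / 6.6 = 0.007576
BW_deg = 0.43 degrees

0.43 degrees


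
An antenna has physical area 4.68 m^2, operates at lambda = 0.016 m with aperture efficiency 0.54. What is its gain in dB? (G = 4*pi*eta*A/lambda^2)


G_linear = 4*pi*0.54*4.68/0.016^2 = 124053.64
G_dB = 10*log10(124053.64) = 50.9 dB

50.9 dB


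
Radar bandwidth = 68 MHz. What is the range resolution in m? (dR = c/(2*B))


dR = 3e8 / (2 * 68000000.0) = 2.21 m

2.21 m


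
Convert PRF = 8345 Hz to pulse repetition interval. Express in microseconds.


PRI = 1/8345 = 0.0001198322 s = 119.8 us

119.8 us


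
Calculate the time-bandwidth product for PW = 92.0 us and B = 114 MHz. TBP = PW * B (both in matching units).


TBP = 92.0 * 114 = 10488.0

10488.0


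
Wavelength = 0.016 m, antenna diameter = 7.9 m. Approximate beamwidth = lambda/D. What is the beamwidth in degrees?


BW_rad = 0.016 / 7.9 = 0.002025
BW_deg = 0.12 degrees

0.12 degrees


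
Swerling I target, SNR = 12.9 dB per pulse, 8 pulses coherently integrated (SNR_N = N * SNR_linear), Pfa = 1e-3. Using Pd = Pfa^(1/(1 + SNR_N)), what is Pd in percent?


SNR_lin = 10^(12.9/10) = 19.49845
SNR_N = 8 * 19.49845 = 155.9876
1/(1 + SNR_N) = 1/156.9876 = 0.0063699
Pd = (1e-3)^0.0063699 = 0.95695
Pd = 95.7%

95.7%


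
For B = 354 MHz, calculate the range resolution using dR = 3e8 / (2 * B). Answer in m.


dR = 3e8 / (2 * 354000000.0) = 0.42 m

0.42 m


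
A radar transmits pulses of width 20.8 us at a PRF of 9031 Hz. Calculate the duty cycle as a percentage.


DC = 20.8e-6 * 9031 * 100 = 18.78%

18.78%


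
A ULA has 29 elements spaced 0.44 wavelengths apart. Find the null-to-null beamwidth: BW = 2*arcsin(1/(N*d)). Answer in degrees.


1/(N*d) = 1/(29*0.44) = 0.07837
BW = 2*arcsin(0.07837) = 9.0 degrees

9.0 degrees


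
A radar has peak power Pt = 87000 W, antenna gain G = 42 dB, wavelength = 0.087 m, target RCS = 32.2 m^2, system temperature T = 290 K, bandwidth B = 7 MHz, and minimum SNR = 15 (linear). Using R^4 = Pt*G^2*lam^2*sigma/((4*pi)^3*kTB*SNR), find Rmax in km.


G_lin = 10^(42/10) = 15848.931925
R^4 = 87000 * 15848.931925^2 * 0.087^2 * 32.2 / ((4*pi)^3 * 1.38e-23 * 290 * 7000000.0 * 15)
R^4 = 6.3873e21 m^4
R_max = (6.3873e21)^(1/4) = 282702.3 m = 282.7 km

282.7 km


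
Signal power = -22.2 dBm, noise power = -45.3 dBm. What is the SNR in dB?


SNR = -22.2 - (-45.3) = 23.1 dB

23.1 dB


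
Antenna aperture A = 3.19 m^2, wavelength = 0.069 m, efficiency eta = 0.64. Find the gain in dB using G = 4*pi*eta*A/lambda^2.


G_linear = 4*pi*0.64*3.19/0.069^2 = 5388.68
G_dB = 10*log10(5388.68) = 37.3 dB

37.3 dB


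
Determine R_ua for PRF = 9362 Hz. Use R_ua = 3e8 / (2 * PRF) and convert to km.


R_ua = 3e8 / (2 * 9362) = 16022.2 m = 16.0 km

16.0 km


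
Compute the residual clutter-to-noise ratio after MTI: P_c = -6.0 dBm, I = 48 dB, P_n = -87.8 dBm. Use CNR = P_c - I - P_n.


CNR = -6.0 - 48 - (-87.8) = 33.8 dB

33.8 dB


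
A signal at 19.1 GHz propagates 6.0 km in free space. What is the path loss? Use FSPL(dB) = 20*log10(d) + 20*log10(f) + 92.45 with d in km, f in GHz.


20*log10(6.0) = 15.56
20*log10(19.1) = 25.62
FSPL = 133.6 dB

133.6 dB


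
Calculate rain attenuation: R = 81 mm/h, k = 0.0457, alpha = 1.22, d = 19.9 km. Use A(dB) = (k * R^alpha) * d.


gamma = 0.0457 * 81^1.22 = 9.733475 dB/km
A = 9.733475 * 19.9 = 193.7 dB

193.7 dB


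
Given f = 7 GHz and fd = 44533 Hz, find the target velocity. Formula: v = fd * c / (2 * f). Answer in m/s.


v = 44533 * 3e8 / (2 * 7000000000.0) = 954.3 m/s

954.3 m/s


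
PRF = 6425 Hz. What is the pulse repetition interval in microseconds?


PRI = 1/6425 = 0.000155642 s = 155.6 us

155.6 us


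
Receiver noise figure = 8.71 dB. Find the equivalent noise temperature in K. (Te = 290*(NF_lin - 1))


NF_lin = 10^(8.71/10) = 7.430191
Te = 290 * (7.430191 - 1) = 1864.8 K

1864.8 K


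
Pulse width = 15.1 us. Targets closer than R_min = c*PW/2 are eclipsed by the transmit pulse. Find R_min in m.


R_min = 3e8 * 15.1e-6 / 2 = 2265.0 m

2265.0 m


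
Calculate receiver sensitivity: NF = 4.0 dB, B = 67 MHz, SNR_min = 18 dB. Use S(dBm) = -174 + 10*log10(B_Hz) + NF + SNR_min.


10*log10(67000000.0) = 78.26
S = -174 + 78.26 + 4.0 + 18 = -73.7 dBm

-73.7 dBm


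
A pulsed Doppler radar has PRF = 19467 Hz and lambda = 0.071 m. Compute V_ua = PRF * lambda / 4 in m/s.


V_ua = 19467 * 0.071 / 4 = 345.5 m/s

345.5 m/s


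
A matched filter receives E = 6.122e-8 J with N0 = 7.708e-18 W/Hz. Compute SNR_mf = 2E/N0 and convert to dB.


SNR_lin = 2 * 6.122e-8 / 7.708e-18 = 1.588e10
SNR_dB = 10*log10(1.588e10) = 102.0 dB

102.0 dB


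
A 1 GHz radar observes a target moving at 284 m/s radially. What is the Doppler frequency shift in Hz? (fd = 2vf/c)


fd = 2 * 284 * 1000000000.0 / 3e8 = 1893.3 Hz

1893.3 Hz


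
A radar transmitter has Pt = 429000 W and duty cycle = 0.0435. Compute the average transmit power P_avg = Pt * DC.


P_avg = 429000 * 0.0435 = 18661.5 W

18661.5 W


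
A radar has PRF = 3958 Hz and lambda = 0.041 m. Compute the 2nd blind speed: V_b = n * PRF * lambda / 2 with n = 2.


V_blind = 2 * 3958 * 0.041 / 2 = 162.3 m/s

162.3 m/s


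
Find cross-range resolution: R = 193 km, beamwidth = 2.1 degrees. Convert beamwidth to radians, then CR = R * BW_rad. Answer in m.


BW_rad = 0.036651914
CR = 193000 * 0.036651914 = 7073.8 m

7073.8 m


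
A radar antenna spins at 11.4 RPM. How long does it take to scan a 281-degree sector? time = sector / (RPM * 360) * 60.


t = 281 / (11.4 * 360) * 60 = 4.11 s

4.11 s


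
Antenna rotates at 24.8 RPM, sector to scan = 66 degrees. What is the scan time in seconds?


t = 66 / (24.8 * 360) * 60 = 0.44 s

0.44 s


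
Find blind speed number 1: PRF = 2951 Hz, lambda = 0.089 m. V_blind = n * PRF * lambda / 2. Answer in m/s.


V_blind = 1 * 2951 * 0.089 / 2 = 131.3 m/s

131.3 m/s


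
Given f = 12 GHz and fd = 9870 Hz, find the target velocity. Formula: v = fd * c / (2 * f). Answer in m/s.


v = 9870 * 3e8 / (2 * 12000000000.0) = 123.4 m/s

123.4 m/s


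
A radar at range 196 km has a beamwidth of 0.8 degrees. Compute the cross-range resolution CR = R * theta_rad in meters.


BW_rad = 0.013962634
CR = 196000 * 0.013962634 = 2736.7 m

2736.7 m


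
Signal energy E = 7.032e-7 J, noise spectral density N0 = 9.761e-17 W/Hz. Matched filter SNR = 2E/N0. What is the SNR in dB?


SNR_lin = 2 * 7.032e-7 / 9.761e-17 = 1.441e10
SNR_dB = 10*log10(1.441e10) = 101.6 dB

101.6 dB


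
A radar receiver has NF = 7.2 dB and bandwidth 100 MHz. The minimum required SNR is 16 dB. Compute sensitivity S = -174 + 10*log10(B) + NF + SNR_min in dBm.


10*log10(100000000.0) = 80.0
S = -174 + 80.0 + 7.2 + 16 = -70.8 dBm

-70.8 dBm


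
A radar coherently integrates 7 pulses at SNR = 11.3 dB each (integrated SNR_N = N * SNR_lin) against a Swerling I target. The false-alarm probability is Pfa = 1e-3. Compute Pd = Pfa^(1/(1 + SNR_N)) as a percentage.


SNR_lin = 10^(11.3/10) = 13.48963
SNR_N = 7 * 13.48963 = 94.42741
1/(1 + SNR_N) = 1/95.42741 = 0.0104792
Pd = (1e-3)^0.0104792 = 0.93017
Pd = 93.0%

93.0%


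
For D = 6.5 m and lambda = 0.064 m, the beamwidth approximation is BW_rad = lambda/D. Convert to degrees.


BW_rad = 0.064 / 6.5 = 0.009846
BW_deg = 0.56 degrees

0.56 degrees


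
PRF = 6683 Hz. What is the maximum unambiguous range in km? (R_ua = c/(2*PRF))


R_ua = 3e8 / (2 * 6683) = 22445.0 m = 22.4 km

22.4 km


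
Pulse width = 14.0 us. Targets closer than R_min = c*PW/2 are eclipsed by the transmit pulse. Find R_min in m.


R_min = 3e8 * 14.0e-6 / 2 = 2100.0 m

2100.0 m


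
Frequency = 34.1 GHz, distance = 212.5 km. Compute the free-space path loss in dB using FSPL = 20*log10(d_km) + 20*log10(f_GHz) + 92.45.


20*log10(212.5) = 46.55
20*log10(34.1) = 30.66
FSPL = 169.7 dB

169.7 dB


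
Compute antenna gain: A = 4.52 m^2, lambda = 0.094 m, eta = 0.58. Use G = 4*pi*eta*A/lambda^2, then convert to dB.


G_linear = 4*pi*0.58*4.52/0.094^2 = 3728.38
G_dB = 10*log10(3728.38) = 35.7 dB

35.7 dB


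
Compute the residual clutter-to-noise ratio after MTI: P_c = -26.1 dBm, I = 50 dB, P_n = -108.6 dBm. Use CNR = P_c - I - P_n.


CNR = -26.1 - 50 - (-108.6) = 32.5 dB

32.5 dB


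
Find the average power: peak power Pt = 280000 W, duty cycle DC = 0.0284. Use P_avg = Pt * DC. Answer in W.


P_avg = 280000 * 0.0284 = 7952.0 W

7952.0 W


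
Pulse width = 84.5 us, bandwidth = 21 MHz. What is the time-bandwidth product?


TBP = 84.5 * 21 = 1774.5

1774.5


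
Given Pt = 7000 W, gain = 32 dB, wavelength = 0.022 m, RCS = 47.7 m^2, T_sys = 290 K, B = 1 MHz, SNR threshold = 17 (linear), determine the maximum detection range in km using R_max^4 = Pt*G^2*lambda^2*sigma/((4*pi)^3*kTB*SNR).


G_lin = 10^(32/10) = 1584.893192
R^4 = 7000 * 1584.893192^2 * 0.022^2 * 47.7 / ((4*pi)^3 * 1.38e-23 * 290 * 1000000.0 * 17)
R^4 = 3.00681e18 m^4
R_max = (3.00681e18)^(1/4) = 41641.5 m = 41.6 km

41.6 km


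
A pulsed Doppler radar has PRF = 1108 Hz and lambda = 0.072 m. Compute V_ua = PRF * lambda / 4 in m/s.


V_ua = 1108 * 0.072 / 4 = 19.9 m/s

19.9 m/s


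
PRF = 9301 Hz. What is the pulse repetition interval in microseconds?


PRI = 1/9301 = 0.0001075153 s = 107.5 us

107.5 us


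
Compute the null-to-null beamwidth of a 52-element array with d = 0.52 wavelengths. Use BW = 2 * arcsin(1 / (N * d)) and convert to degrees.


1/(N*d) = 1/(52*0.52) = 0.036982
BW = 2*arcsin(0.036982) = 4.2 degrees

4.2 degrees


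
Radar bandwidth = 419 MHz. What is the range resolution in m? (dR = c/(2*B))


dR = 3e8 / (2 * 419000000.0) = 0.36 m

0.36 m


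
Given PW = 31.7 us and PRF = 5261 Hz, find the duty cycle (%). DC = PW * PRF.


DC = 31.7e-6 * 5261 * 100 = 16.68%

16.68%


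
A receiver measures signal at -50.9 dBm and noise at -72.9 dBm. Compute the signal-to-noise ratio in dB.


SNR = -50.9 - (-72.9) = 22.0 dB

22.0 dB


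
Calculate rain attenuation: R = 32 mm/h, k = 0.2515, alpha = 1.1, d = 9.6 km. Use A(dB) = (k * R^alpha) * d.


gamma = 0.2515 * 32^1.1 = 11.381591 dB/km
A = 11.381591 * 9.6 = 109.26 dB

109.26 dB


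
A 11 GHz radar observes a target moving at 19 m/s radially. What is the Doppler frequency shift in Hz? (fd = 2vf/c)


fd = 2 * 19 * 11000000000.0 / 3e8 = 1393.3 Hz

1393.3 Hz


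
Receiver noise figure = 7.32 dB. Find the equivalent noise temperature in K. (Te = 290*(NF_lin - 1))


NF_lin = 10^(7.32/10) = 5.395106
Te = 290 * (5.395106 - 1) = 1274.6 K

1274.6 K


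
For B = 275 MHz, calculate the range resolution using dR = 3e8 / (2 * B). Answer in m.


dR = 3e8 / (2 * 275000000.0) = 0.55 m

0.55 m


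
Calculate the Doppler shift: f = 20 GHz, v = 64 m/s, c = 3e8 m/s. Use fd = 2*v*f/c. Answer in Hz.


fd = 2 * 64 * 20000000000.0 / 3e8 = 8533.3 Hz

8533.3 Hz


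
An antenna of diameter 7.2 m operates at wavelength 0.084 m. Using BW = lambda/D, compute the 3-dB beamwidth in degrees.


BW_rad = 0.084 / 7.2 = 0.011667
BW_deg = 0.67 degrees

0.67 degrees


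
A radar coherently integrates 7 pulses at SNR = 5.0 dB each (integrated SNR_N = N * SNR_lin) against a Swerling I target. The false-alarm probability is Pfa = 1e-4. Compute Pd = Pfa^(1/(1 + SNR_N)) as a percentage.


SNR_lin = 10^(5.0/10) = 3.16228
SNR_N = 7 * 3.16228 = 22.13596
1/(1 + SNR_N) = 1/23.13596 = 0.0432228
Pd = (1e-4)^0.0432228 = 0.6716
Pd = 67.2%

67.2%


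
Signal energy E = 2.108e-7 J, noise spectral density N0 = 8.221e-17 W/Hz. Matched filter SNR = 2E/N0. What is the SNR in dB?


SNR_lin = 2 * 2.108e-7 / 8.221e-17 = 5.128e9
SNR_dB = 10*log10(5.128e9) = 97.1 dB

97.1 dB


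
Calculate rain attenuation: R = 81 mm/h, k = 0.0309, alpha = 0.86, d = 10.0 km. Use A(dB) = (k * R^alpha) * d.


gamma = 0.0309 * 81^0.86 = 1.352869 dB/km
A = 1.352869 * 10.0 = 13.53 dB

13.53 dB


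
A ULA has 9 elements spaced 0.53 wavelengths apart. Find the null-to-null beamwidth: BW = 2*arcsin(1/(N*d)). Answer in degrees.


1/(N*d) = 1/(9*0.53) = 0.209644
BW = 2*arcsin(0.209644) = 24.2 degrees

24.2 degrees


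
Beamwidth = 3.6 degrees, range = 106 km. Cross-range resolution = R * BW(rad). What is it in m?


BW_rad = 0.062831853
CR = 106000 * 0.062831853 = 6660.2 m

6660.2 m


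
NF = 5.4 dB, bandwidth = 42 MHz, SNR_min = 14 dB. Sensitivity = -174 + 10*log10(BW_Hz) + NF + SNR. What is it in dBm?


10*log10(42000000.0) = 76.23
S = -174 + 76.23 + 5.4 + 14 = -78.4 dBm

-78.4 dBm
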